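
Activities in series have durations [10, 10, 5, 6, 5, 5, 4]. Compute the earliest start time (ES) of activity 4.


Activity 4 starts after activities 1 through 3 complete.
Predecessor durations: [10, 10, 5]
ES = 10 + 10 + 5 = 25

25


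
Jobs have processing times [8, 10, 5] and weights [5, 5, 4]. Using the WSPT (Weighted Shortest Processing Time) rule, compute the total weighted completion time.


Compute p/w ratios and sort ascending (WSPT): [(5, 4), (8, 5), (10, 5)]
Compute weighted completion times:
  Job (p=5,w=4): C=5, w*C=4*5=20
  Job (p=8,w=5): C=13, w*C=5*13=65
  Job (p=10,w=5): C=23, w*C=5*23=115
Total weighted completion time = 200

200


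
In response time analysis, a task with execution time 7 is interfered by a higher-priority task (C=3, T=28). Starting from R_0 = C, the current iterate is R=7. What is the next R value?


R_next = C + ceil(R_prev / T_hp) * C_hp
ceil(7 / 28) = ceil(0.25) = 1
Interference = 1 * 3 = 3
R_next = 7 + 3 = 10

10


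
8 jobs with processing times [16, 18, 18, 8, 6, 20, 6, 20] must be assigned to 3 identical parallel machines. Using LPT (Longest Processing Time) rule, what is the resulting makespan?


Sort jobs in decreasing order (LPT): [20, 20, 18, 18, 16, 8, 6, 6]
Assign each job to the least loaded machine:
  Machine 1: jobs [20, 16], load = 36
  Machine 2: jobs [20, 8, 6, 6], load = 40
  Machine 3: jobs [18, 18], load = 36
Makespan = max load = 40

40


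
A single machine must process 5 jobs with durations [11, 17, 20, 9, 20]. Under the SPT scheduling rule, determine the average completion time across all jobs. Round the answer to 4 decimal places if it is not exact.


Sort jobs by processing time (SPT order): [9, 11, 17, 20, 20]
Compute completion times sequentially:
  Job 1: processing = 9, completes at 9
  Job 2: processing = 11, completes at 20
  Job 3: processing = 17, completes at 37
  Job 4: processing = 20, completes at 57
  Job 5: processing = 20, completes at 77
Sum of completion times = 200
Average completion time = 200/5 = 40.0

40.0


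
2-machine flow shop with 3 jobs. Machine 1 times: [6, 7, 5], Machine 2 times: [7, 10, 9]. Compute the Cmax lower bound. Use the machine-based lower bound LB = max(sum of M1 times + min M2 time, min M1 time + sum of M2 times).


LB1 = sum(M1 times) + min(M2 times) = 18 + 7 = 25
LB2 = min(M1 times) + sum(M2 times) = 5 + 26 = 31
Lower bound = max(LB1, LB2) = max(25, 31) = 31

31


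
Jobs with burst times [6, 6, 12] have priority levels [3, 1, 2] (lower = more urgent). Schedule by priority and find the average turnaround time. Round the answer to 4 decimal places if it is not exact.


Sort by priority (ascending = highest first):
Order: [(1, 6), (2, 12), (3, 6)]
Completion times:
  Priority 1, burst=6, C=6
  Priority 2, burst=12, C=18
  Priority 3, burst=6, C=24
Average turnaround = 48/3 = 16.0

16.0


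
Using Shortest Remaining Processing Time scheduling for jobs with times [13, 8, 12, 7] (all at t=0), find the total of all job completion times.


Since all jobs arrive at t=0, SRPT equals SPT ordering.
SPT order: [7, 8, 12, 13]
Completion times:
  Job 1: p=7, C=7
  Job 2: p=8, C=15
  Job 3: p=12, C=27
  Job 4: p=13, C=40
Total completion time = 7 + 15 + 27 + 40 = 89

89


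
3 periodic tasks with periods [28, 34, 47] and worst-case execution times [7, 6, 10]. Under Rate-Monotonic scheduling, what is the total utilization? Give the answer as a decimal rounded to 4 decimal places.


Compute individual utilizations (exact fractions):
  Task 1: C/T = 7/28 = 1/4 (approx. 0.25)
  Task 2: C/T = 6/34 = 3/17 (approx. 0.1765)
  Task 3: C/T = 10/47 (approx. 0.2128)
Total utilization U = 1/4 + 3/17 + 10/47 = 2043/3196
Rounded to 4 decimal places: U = 0.6392
RM (Liu & Layland) bound for 3 tasks = 0.779763; compare with U = 2043/3196 (approx. 0.639237)
U <= bound, so schedulable by RM sufficient condition.

0.6392


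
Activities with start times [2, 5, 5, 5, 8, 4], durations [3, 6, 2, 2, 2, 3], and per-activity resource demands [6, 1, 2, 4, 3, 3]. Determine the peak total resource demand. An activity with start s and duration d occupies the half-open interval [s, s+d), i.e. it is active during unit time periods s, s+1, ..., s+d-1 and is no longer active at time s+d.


Each activity i is active on [start_i, start_i + duration_i).
Compute total resource usage per time slot:
  t=0: active resources = [], total = 0
  t=1: active resources = [], total = 0
  t=2: active resources = [6], total = 6
  t=3: active resources = [6], total = 6
  t=4: active resources = [6, 3], total = 9
  t=5: active resources = [1, 2, 4, 3], total = 10
  t=6: active resources = [1, 2, 4, 3], total = 10
  t=7: active resources = [1], total = 1
  t=8: active resources = [1, 3], total = 4
  t=9: active resources = [1, 3], total = 4
  t=10: active resources = [1], total = 1
Peak resource demand = 10

10


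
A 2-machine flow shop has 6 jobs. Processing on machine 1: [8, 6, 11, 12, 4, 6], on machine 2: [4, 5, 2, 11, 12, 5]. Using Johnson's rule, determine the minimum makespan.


Apply Johnson's rule:
  Group 1 (a <= b): [(5, 4, 12)]
  Group 2 (a > b): [(4, 12, 11), (2, 6, 5), (6, 6, 5), (1, 8, 4), (3, 11, 2)]
Optimal job order: [5, 4, 2, 6, 1, 3]
Schedule:
  Job 5: M1 done at 4, M2 done at 16
  Job 4: M1 done at 16, M2 done at 27
  Job 2: M1 done at 22, M2 done at 32
  Job 6: M1 done at 28, M2 done at 37
  Job 1: M1 done at 36, M2 done at 41
  Job 3: M1 done at 47, M2 done at 49
Makespan = 49

49


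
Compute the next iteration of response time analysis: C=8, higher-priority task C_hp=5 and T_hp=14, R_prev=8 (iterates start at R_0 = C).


R_next = C + ceil(R_prev / T_hp) * C_hp
ceil(8 / 14) = ceil(0.5714) = 1
Interference = 1 * 5 = 5
R_next = 8 + 5 = 13

13


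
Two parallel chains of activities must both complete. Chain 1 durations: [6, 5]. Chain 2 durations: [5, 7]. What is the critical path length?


Path A total = 6 + 5 = 11
Path B total = 5 + 7 = 12
Critical path = longest path = max(11, 12) = 12

12


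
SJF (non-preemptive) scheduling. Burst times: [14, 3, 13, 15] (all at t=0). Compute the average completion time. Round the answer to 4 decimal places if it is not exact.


SJF order (ascending): [3, 13, 14, 15]
Completion times:
  Job 1: burst=3, C=3
  Job 2: burst=13, C=16
  Job 3: burst=14, C=30
  Job 4: burst=15, C=45
Average completion = 94/4 = 23.5

23.5


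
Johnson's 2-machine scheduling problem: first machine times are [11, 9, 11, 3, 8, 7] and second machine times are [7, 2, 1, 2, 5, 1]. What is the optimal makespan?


Apply Johnson's rule:
  Group 1 (a <= b): []
  Group 2 (a > b): [(1, 11, 7), (5, 8, 5), (2, 9, 2), (4, 3, 2), (3, 11, 1), (6, 7, 1)]
Optimal job order: [1, 5, 2, 4, 3, 6]
Schedule:
  Job 1: M1 done at 11, M2 done at 18
  Job 5: M1 done at 19, M2 done at 24
  Job 2: M1 done at 28, M2 done at 30
  Job 4: M1 done at 31, M2 done at 33
  Job 3: M1 done at 42, M2 done at 43
  Job 6: M1 done at 49, M2 done at 50
Makespan = 50

50


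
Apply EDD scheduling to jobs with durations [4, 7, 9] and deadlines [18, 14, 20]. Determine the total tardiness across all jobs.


Sort by due date (EDD order): [(7, 14), (4, 18), (9, 20)]
Compute completion times and tardiness:
  Job 1: p=7, d=14, C=7, tardiness=max(0,7-14)=0
  Job 2: p=4, d=18, C=11, tardiness=max(0,11-18)=0
  Job 3: p=9, d=20, C=20, tardiness=max(0,20-20)=0
Total tardiness = 0

0


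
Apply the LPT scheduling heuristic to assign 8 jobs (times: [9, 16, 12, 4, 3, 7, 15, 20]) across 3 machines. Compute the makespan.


Sort jobs in decreasing order (LPT): [20, 16, 15, 12, 9, 7, 4, 3]
Assign each job to the least loaded machine:
  Machine 1: jobs [20, 7, 3], load = 30
  Machine 2: jobs [16, 9, 4], load = 29
  Machine 3: jobs [15, 12], load = 27
Makespan = max load = 30

30


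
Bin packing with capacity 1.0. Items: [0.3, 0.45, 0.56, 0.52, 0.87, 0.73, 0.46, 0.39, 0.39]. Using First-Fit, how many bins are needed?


Place items sequentially using First-Fit:
  Item 0.3 -> new Bin 1
  Item 0.45 -> Bin 1 (now 0.75)
  Item 0.56 -> new Bin 2
  Item 0.52 -> new Bin 3
  Item 0.87 -> new Bin 4
  Item 0.73 -> new Bin 5
  Item 0.46 -> Bin 3 (now 0.98)
  Item 0.39 -> Bin 2 (now 0.95)
  Item 0.39 -> new Bin 6
Total bins used = 6

6


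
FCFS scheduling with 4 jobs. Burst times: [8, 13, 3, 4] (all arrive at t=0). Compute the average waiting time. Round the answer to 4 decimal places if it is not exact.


FCFS order (as given): [8, 13, 3, 4]
Waiting times:
  Job 1: wait = 0
  Job 2: wait = 8
  Job 3: wait = 21
  Job 4: wait = 24
Sum of waiting times = 53
Average waiting time = 53/4 = 13.25

13.25


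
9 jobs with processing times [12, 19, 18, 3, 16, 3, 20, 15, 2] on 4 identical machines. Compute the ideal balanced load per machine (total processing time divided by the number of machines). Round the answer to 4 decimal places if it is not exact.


Total processing time = 12 + 19 + 18 + 3 + 16 + 3 + 20 + 15 + 2 = 108
Number of machines = 4
Ideal balanced load = 108 / 4 = 27.0

27.0


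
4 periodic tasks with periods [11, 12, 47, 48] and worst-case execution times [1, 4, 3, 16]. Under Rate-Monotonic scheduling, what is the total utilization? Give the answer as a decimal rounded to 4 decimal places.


Compute individual utilizations (exact fractions):
  Task 1: C/T = 1/11 (approx. 0.0909)
  Task 2: C/T = 4/12 = 1/3 (approx. 0.3333)
  Task 3: C/T = 3/47 (approx. 0.0638)
  Task 4: C/T = 16/48 = 1/3 (approx. 0.3333)
Total utilization U = 1/11 + 1/3 + 3/47 + 1/3 = 1274/1551
Rounded to 4 decimal places: U = 0.8214
RM (Liu & Layland) bound for 4 tasks = 0.756828; compare with U = 1274/1551 (approx. 0.821406)
bound < U <= 1, so the RM sufficient condition is not met (inconclusive; an exact test such as response-time analysis is needed).

0.8214


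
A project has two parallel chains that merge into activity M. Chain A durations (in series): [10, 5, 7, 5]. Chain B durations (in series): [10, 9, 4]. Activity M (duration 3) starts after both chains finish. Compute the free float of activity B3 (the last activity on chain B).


ES(B3) = sum of predecessors on chain B = 19
EF(B3) = ES + duration = 19 + 4 = 23
Successor of B3 is M. ES(M) = max(sum(A), sum(B)) = max(27, 23) = 27
Free float = ES(successor) - EF(current) = 27 - 23 = 4

4


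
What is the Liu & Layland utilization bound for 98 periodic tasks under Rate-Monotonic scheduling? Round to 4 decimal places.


Compute 2^(1/98) = 1.0070980027
Subtract 1: 1.0070980027 - 1 = 0.0070980027
Multiply by n: 98 * 0.0070980027 = 0.6956042646
Round to 4 dp: 0.6956

0.6956


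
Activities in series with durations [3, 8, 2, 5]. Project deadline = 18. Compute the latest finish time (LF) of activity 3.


LF(activity 3) = deadline - sum of successor durations
Successors: activities 4 through 4 with durations [5]
Sum of successor durations = 5
LF = 18 - 5 = 13

13


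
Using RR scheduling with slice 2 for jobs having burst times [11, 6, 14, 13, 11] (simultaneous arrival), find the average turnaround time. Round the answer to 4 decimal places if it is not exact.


Time quantum = 2
Execution trace:
  J1 runs 2 units, time = 2
  J2 runs 2 units, time = 4
  J3 runs 2 units, time = 6
  J4 runs 2 units, time = 8
  J5 runs 2 units, time = 10
  J1 runs 2 units, time = 12
  J2 runs 2 units, time = 14
  J3 runs 2 units, time = 16
  J4 runs 2 units, time = 18
  J5 runs 2 units, time = 20
  J1 runs 2 units, time = 22
  J2 runs 2 units, time = 24
  J3 runs 2 units, time = 26
  J4 runs 2 units, time = 28
  J5 runs 2 units, time = 30
  J1 runs 2 units, time = 32
  J3 runs 2 units, time = 34
  J4 runs 2 units, time = 36
  J5 runs 2 units, time = 38
  J1 runs 2 units, time = 40
  J3 runs 2 units, time = 42
  J4 runs 2 units, time = 44
  J5 runs 2 units, time = 46
  J1 runs 1 units, time = 47
  J3 runs 2 units, time = 49
  J4 runs 2 units, time = 51
  J5 runs 1 units, time = 52
  J3 runs 2 units, time = 54
  J4 runs 1 units, time = 55
Finish times: [47, 24, 54, 55, 52]
Average turnaround = 232/5 = 46.4

46.4


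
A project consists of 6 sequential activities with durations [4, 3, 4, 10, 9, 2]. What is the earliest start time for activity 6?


Activity 6 starts after activities 1 through 5 complete.
Predecessor durations: [4, 3, 4, 10, 9]
ES = 4 + 3 + 4 + 10 + 9 = 30

30


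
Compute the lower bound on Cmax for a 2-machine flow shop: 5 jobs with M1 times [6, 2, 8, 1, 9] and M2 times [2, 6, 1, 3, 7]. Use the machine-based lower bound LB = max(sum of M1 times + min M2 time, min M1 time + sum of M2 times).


LB1 = sum(M1 times) + min(M2 times) = 26 + 1 = 27
LB2 = min(M1 times) + sum(M2 times) = 1 + 19 = 20
Lower bound = max(LB1, LB2) = max(27, 20) = 27

27


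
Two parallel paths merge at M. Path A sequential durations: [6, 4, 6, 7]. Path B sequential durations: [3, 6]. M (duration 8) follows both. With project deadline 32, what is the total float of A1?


Forward pass: ES(A1) = sum of predecessors on chain A = 0
EF = ES + duration = 0 + 6 = 6
Backward pass: LF(M) = deadline = 32; LS(M) = 32 - 8 = 24
LF(A1) = LS(M) - sum(successors on chain A) = 24 - 17 = 7
LS = LF - duration = 7 - 6 = 1
Total float = LS - ES = 1 - 0 = 1

1


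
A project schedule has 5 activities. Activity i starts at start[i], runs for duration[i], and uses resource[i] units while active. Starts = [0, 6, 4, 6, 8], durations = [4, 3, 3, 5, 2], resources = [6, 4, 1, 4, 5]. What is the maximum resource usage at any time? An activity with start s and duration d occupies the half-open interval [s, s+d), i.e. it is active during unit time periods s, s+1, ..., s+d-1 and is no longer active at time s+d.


Each activity i is active on [start_i, start_i + duration_i).
Compute total resource usage per time slot:
  t=0: active resources = [6], total = 6
  t=1: active resources = [6], total = 6
  t=2: active resources = [6], total = 6
  t=3: active resources = [6], total = 6
  t=4: active resources = [1], total = 1
  t=5: active resources = [1], total = 1
  t=6: active resources = [4, 1, 4], total = 9
  t=7: active resources = [4, 4], total = 8
  t=8: active resources = [4, 4, 5], total = 13
  t=9: active resources = [4, 5], total = 9
  t=10: active resources = [4], total = 4
Peak resource demand = 13

13


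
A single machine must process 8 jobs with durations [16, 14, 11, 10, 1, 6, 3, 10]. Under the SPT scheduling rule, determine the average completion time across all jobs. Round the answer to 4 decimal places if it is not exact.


Sort jobs by processing time (SPT order): [1, 3, 6, 10, 10, 11, 14, 16]
Compute completion times sequentially:
  Job 1: processing = 1, completes at 1
  Job 2: processing = 3, completes at 4
  Job 3: processing = 6, completes at 10
  Job 4: processing = 10, completes at 20
  Job 5: processing = 10, completes at 30
  Job 6: processing = 11, completes at 41
  Job 7: processing = 14, completes at 55
  Job 8: processing = 16, completes at 71
Sum of completion times = 232
Average completion time = 232/8 = 29.0

29.0


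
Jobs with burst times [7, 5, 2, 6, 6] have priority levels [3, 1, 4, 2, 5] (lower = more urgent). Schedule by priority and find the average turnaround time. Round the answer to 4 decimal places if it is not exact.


Sort by priority (ascending = highest first):
Order: [(1, 5), (2, 6), (3, 7), (4, 2), (5, 6)]
Completion times:
  Priority 1, burst=5, C=5
  Priority 2, burst=6, C=11
  Priority 3, burst=7, C=18
  Priority 4, burst=2, C=20
  Priority 5, burst=6, C=26
Average turnaround = 80/5 = 16.0

16.0


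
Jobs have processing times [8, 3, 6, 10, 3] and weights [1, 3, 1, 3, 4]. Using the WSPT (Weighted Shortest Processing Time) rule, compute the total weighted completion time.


Compute p/w ratios and sort ascending (WSPT): [(3, 4), (3, 3), (10, 3), (6, 1), (8, 1)]
Compute weighted completion times:
  Job (p=3,w=4): C=3, w*C=4*3=12
  Job (p=3,w=3): C=6, w*C=3*6=18
  Job (p=10,w=3): C=16, w*C=3*16=48
  Job (p=6,w=1): C=22, w*C=1*22=22
  Job (p=8,w=1): C=30, w*C=1*30=30
Total weighted completion time = 130

130


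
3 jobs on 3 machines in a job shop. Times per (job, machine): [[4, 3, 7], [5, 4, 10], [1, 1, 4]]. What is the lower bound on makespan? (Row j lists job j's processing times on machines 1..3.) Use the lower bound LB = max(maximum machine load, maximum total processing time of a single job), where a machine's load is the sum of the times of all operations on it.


Machine loads:
  Machine 1: 4 + 5 + 1 = 10
  Machine 2: 3 + 4 + 1 = 8
  Machine 3: 7 + 10 + 4 = 21
Max machine load = 21
Job totals:
  Job 1: 14
  Job 2: 19
  Job 3: 6
Max job total = 19
Lower bound = max(21, 19) = 21

21


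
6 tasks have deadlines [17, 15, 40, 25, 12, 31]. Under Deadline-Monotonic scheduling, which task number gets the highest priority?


Sort tasks by relative deadline (ascending):
  Task 5: deadline = 12
  Task 2: deadline = 15
  Task 1: deadline = 17
  Task 4: deadline = 25
  Task 6: deadline = 31
  Task 3: deadline = 40
Priority order (highest first): [5, 2, 1, 4, 6, 3]
Highest priority task = 5

5


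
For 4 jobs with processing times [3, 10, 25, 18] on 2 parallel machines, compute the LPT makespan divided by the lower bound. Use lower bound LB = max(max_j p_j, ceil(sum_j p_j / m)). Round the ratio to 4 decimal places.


LPT order: [25, 18, 10, 3]
Machine loads after assignment: [28, 28]
LPT makespan = 28
Lower bound = max(max_job, ceil(total/2)) = max(25, 28) = 28
Ratio = 28 / 28 = 1.0

1.0


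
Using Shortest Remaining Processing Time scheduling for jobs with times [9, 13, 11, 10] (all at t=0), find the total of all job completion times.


Since all jobs arrive at t=0, SRPT equals SPT ordering.
SPT order: [9, 10, 11, 13]
Completion times:
  Job 1: p=9, C=9
  Job 2: p=10, C=19
  Job 3: p=11, C=30
  Job 4: p=13, C=43
Total completion time = 9 + 19 + 30 + 43 = 101

101


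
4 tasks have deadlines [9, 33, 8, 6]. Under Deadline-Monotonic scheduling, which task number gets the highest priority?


Sort tasks by relative deadline (ascending):
  Task 4: deadline = 6
  Task 3: deadline = 8
  Task 1: deadline = 9
  Task 2: deadline = 33
Priority order (highest first): [4, 3, 1, 2]
Highest priority task = 4

4


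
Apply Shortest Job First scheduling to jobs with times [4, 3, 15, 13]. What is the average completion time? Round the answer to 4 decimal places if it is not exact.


SJF order (ascending): [3, 4, 13, 15]
Completion times:
  Job 1: burst=3, C=3
  Job 2: burst=4, C=7
  Job 3: burst=13, C=20
  Job 4: burst=15, C=35
Average completion = 65/4 = 16.25

16.25


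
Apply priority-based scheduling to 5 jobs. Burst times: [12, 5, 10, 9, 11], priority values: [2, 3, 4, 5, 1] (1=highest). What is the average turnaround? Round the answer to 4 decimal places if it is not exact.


Sort by priority (ascending = highest first):
Order: [(1, 11), (2, 12), (3, 5), (4, 10), (5, 9)]
Completion times:
  Priority 1, burst=11, C=11
  Priority 2, burst=12, C=23
  Priority 3, burst=5, C=28
  Priority 4, burst=10, C=38
  Priority 5, burst=9, C=47
Average turnaround = 147/5 = 29.4

29.4


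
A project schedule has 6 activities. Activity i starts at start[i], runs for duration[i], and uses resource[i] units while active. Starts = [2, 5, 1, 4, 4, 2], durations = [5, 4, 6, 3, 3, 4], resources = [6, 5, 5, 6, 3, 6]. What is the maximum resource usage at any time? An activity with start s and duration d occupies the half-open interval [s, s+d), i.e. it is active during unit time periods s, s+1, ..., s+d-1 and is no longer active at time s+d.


Each activity i is active on [start_i, start_i + duration_i).
Compute total resource usage per time slot:
  t=0: active resources = [], total = 0
  t=1: active resources = [5], total = 5
  t=2: active resources = [6, 5, 6], total = 17
  t=3: active resources = [6, 5, 6], total = 17
  t=4: active resources = [6, 5, 6, 3, 6], total = 26
  t=5: active resources = [6, 5, 5, 6, 3, 6], total = 31
  t=6: active resources = [6, 5, 5, 6, 3], total = 25
  t=7: active resources = [5], total = 5
  t=8: active resources = [5], total = 5
Peak resource demand = 31

31


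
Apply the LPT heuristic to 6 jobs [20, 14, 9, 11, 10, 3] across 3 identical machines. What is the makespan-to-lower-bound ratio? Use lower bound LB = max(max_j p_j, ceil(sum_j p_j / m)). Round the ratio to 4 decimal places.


LPT order: [20, 14, 11, 10, 9, 3]
Machine loads after assignment: [23, 23, 21]
LPT makespan = 23
Lower bound = max(max_job, ceil(total/3)) = max(20, 23) = 23
Ratio = 23 / 23 = 1.0

1.0


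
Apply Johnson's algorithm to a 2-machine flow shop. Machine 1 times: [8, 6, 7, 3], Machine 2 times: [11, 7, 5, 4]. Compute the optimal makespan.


Apply Johnson's rule:
  Group 1 (a <= b): [(4, 3, 4), (2, 6, 7), (1, 8, 11)]
  Group 2 (a > b): [(3, 7, 5)]
Optimal job order: [4, 2, 1, 3]
Schedule:
  Job 4: M1 done at 3, M2 done at 7
  Job 2: M1 done at 9, M2 done at 16
  Job 1: M1 done at 17, M2 done at 28
  Job 3: M1 done at 24, M2 done at 33
Makespan = 33

33


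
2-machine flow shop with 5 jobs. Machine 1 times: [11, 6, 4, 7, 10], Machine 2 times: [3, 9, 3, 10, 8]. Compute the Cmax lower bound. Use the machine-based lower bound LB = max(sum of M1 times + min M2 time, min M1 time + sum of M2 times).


LB1 = sum(M1 times) + min(M2 times) = 38 + 3 = 41
LB2 = min(M1 times) + sum(M2 times) = 4 + 33 = 37
Lower bound = max(LB1, LB2) = max(41, 37) = 41

41


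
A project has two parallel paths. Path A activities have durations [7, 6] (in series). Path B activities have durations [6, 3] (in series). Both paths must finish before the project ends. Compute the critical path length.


Path A total = 7 + 6 = 13
Path B total = 6 + 3 = 9
Critical path = longest path = max(13, 9) = 13

13


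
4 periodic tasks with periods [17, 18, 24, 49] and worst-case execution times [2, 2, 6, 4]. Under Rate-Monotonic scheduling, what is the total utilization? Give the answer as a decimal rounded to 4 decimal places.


Compute individual utilizations (exact fractions):
  Task 1: C/T = 2/17 (approx. 0.1176)
  Task 2: C/T = 2/18 = 1/9 (approx. 0.1111)
  Task 3: C/T = 6/24 = 1/4 (approx. 0.25)
  Task 4: C/T = 4/49 (approx. 0.0816)
Total utilization U = 2/17 + 1/9 + 1/4 + 4/49 = 16805/29988
Rounded to 4 decimal places: U = 0.5604
RM (Liu & Layland) bound for 4 tasks = 0.756828; compare with U = 16805/29988 (approx. 0.560391)
U <= bound, so schedulable by RM sufficient condition.

0.5604


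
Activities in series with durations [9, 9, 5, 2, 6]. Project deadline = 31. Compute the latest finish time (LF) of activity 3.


LF(activity 3) = deadline - sum of successor durations
Successors: activities 4 through 5 with durations [2, 6]
Sum of successor durations = 8
LF = 31 - 8 = 23

23


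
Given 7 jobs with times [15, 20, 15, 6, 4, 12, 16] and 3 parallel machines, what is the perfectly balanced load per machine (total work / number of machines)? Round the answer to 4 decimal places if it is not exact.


Total processing time = 15 + 20 + 15 + 6 + 4 + 12 + 16 = 88
Number of machines = 3
Ideal balanced load = 88 / 3 = 29.3333

29.3333


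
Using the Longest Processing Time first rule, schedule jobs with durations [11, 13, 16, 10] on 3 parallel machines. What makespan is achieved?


Sort jobs in decreasing order (LPT): [16, 13, 11, 10]
Assign each job to the least loaded machine:
  Machine 1: jobs [16], load = 16
  Machine 2: jobs [13], load = 13
  Machine 3: jobs [11, 10], load = 21
Makespan = max load = 21

21


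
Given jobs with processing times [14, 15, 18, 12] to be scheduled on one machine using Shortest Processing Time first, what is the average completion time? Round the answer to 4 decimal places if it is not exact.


Sort jobs by processing time (SPT order): [12, 14, 15, 18]
Compute completion times sequentially:
  Job 1: processing = 12, completes at 12
  Job 2: processing = 14, completes at 26
  Job 3: processing = 15, completes at 41
  Job 4: processing = 18, completes at 59
Sum of completion times = 138
Average completion time = 138/4 = 34.5

34.5


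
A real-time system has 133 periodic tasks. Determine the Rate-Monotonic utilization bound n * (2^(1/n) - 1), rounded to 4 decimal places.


Compute 2^(1/133) = 1.0052252371
Subtract 1: 1.0052252371 - 1 = 0.0052252371
Multiply by n: 133 * 0.0052252371 = 0.6949565343
Round to 4 dp: 0.6950

0.6950


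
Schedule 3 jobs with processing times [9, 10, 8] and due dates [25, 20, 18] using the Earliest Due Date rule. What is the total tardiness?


Sort by due date (EDD order): [(8, 18), (10, 20), (9, 25)]
Compute completion times and tardiness:
  Job 1: p=8, d=18, C=8, tardiness=max(0,8-18)=0
  Job 2: p=10, d=20, C=18, tardiness=max(0,18-20)=0
  Job 3: p=9, d=25, C=27, tardiness=max(0,27-25)=2
Total tardiness = 2

2


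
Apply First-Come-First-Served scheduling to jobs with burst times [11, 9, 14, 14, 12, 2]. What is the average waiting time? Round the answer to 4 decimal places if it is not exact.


FCFS order (as given): [11, 9, 14, 14, 12, 2]
Waiting times:
  Job 1: wait = 0
  Job 2: wait = 11
  Job 3: wait = 20
  Job 4: wait = 34
  Job 5: wait = 48
  Job 6: wait = 60
Sum of waiting times = 173
Average waiting time = 173/6 = 28.8333

28.8333


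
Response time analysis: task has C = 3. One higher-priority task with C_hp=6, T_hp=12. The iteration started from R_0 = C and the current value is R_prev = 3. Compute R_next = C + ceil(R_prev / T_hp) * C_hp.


R_next = C + ceil(R_prev / T_hp) * C_hp
ceil(3 / 12) = ceil(0.25) = 1
Interference = 1 * 6 = 6
R_next = 3 + 6 = 9

9


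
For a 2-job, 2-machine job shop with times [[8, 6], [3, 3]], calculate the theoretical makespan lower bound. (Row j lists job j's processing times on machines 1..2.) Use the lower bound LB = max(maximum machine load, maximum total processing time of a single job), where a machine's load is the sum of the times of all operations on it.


Machine loads:
  Machine 1: 8 + 3 = 11
  Machine 2: 6 + 3 = 9
Max machine load = 11
Job totals:
  Job 1: 14
  Job 2: 6
Max job total = 14
Lower bound = max(11, 14) = 14

14


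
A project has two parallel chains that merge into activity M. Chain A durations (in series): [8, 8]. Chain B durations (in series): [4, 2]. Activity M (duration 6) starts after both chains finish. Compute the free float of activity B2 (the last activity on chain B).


ES(B2) = sum of predecessors on chain B = 4
EF(B2) = ES + duration = 4 + 2 = 6
Successor of B2 is M. ES(M) = max(sum(A), sum(B)) = max(16, 6) = 16
Free float = ES(successor) - EF(current) = 16 - 6 = 10

10


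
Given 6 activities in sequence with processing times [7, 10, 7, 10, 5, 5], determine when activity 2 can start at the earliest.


Activity 2 starts after activities 1 through 1 complete.
Predecessor durations: [7]
ES = 7 = 7

7


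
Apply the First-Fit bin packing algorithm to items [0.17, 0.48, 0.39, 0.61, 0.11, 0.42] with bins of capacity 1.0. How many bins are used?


Place items sequentially using First-Fit:
  Item 0.17 -> new Bin 1
  Item 0.48 -> Bin 1 (now 0.65)
  Item 0.39 -> new Bin 2
  Item 0.61 -> Bin 2 (now 1.0)
  Item 0.11 -> Bin 1 (now 0.76)
  Item 0.42 -> new Bin 3
Total bins used = 3

3


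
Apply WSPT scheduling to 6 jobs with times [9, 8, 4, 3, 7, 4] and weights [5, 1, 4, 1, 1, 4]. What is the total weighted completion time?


Compute p/w ratios and sort ascending (WSPT): [(4, 4), (4, 4), (9, 5), (3, 1), (7, 1), (8, 1)]
Compute weighted completion times:
  Job (p=4,w=4): C=4, w*C=4*4=16
  Job (p=4,w=4): C=8, w*C=4*8=32
  Job (p=9,w=5): C=17, w*C=5*17=85
  Job (p=3,w=1): C=20, w*C=1*20=20
  Job (p=7,w=1): C=27, w*C=1*27=27
  Job (p=8,w=1): C=35, w*C=1*35=35
Total weighted completion time = 215

215


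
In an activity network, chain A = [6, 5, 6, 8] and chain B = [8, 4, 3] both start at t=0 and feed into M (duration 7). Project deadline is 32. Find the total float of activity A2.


Forward pass: ES(A2) = sum of predecessors on chain A = 6
EF = ES + duration = 6 + 5 = 11
Backward pass: LF(M) = deadline = 32; LS(M) = 32 - 7 = 25
LF(A2) = LS(M) - sum(successors on chain A) = 25 - 14 = 11
LS = LF - duration = 11 - 5 = 6
Total float = LS - ES = 6 - 6 = 0

0


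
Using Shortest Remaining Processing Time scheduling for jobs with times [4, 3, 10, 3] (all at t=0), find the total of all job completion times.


Since all jobs arrive at t=0, SRPT equals SPT ordering.
SPT order: [3, 3, 4, 10]
Completion times:
  Job 1: p=3, C=3
  Job 2: p=3, C=6
  Job 3: p=4, C=10
  Job 4: p=10, C=20
Total completion time = 3 + 6 + 10 + 20 = 39

39


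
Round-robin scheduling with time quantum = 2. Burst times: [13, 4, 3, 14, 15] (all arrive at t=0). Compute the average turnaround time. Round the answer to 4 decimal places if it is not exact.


Time quantum = 2
Execution trace:
  J1 runs 2 units, time = 2
  J2 runs 2 units, time = 4
  J3 runs 2 units, time = 6
  J4 runs 2 units, time = 8
  J5 runs 2 units, time = 10
  J1 runs 2 units, time = 12
  J2 runs 2 units, time = 14
  J3 runs 1 units, time = 15
  J4 runs 2 units, time = 17
  J5 runs 2 units, time = 19
  J1 runs 2 units, time = 21
  J4 runs 2 units, time = 23
  J5 runs 2 units, time = 25
  J1 runs 2 units, time = 27
  J4 runs 2 units, time = 29
  J5 runs 2 units, time = 31
  J1 runs 2 units, time = 33
  J4 runs 2 units, time = 35
  J5 runs 2 units, time = 37
  J1 runs 2 units, time = 39
  J4 runs 2 units, time = 41
  J5 runs 2 units, time = 43
  J1 runs 1 units, time = 44
  J4 runs 2 units, time = 46
  J5 runs 2 units, time = 48
  J5 runs 1 units, time = 49
Finish times: [44, 14, 15, 46, 49]
Average turnaround = 168/5 = 33.6

33.6


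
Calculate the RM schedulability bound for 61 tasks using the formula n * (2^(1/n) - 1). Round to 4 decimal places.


Compute 2^(1/61) = 1.0114278734
Subtract 1: 1.0114278734 - 1 = 0.0114278734
Multiply by n: 61 * 0.0114278734 = 0.6971002774
Round to 4 dp: 0.6971

0.6971


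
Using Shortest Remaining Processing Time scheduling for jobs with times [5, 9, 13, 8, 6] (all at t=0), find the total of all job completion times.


Since all jobs arrive at t=0, SRPT equals SPT ordering.
SPT order: [5, 6, 8, 9, 13]
Completion times:
  Job 1: p=5, C=5
  Job 2: p=6, C=11
  Job 3: p=8, C=19
  Job 4: p=9, C=28
  Job 5: p=13, C=41
Total completion time = 5 + 11 + 19 + 28 + 41 = 104

104


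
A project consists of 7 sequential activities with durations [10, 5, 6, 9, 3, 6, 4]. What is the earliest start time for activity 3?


Activity 3 starts after activities 1 through 2 complete.
Predecessor durations: [10, 5]
ES = 10 + 5 = 15

15


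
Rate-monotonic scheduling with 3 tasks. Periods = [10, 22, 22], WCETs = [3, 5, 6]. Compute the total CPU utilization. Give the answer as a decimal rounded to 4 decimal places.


Compute individual utilizations (exact fractions):
  Task 1: C/T = 3/10 (approx. 0.3)
  Task 2: C/T = 5/22 (approx. 0.2273)
  Task 3: C/T = 6/22 = 3/11 (approx. 0.2727)
Total utilization U = 3/10 + 5/22 + 3/11 = 4/5
Rounded to 4 decimal places: U = 0.8000
RM (Liu & Layland) bound for 3 tasks = 0.779763; compare with U = 4/5 (approx. 0.800000)
bound < U <= 1, so the RM sufficient condition is not met (inconclusive; an exact test such as response-time analysis is needed).

0.8000


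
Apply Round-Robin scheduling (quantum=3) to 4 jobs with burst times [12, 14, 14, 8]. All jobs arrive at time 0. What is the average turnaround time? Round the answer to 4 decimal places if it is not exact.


Time quantum = 3
Execution trace:
  J1 runs 3 units, time = 3
  J2 runs 3 units, time = 6
  J3 runs 3 units, time = 9
  J4 runs 3 units, time = 12
  J1 runs 3 units, time = 15
  J2 runs 3 units, time = 18
  J3 runs 3 units, time = 21
  J4 runs 3 units, time = 24
  J1 runs 3 units, time = 27
  J2 runs 3 units, time = 30
  J3 runs 3 units, time = 33
  J4 runs 2 units, time = 35
  J1 runs 3 units, time = 38
  J2 runs 3 units, time = 41
  J3 runs 3 units, time = 44
  J2 runs 2 units, time = 46
  J3 runs 2 units, time = 48
Finish times: [38, 46, 48, 35]
Average turnaround = 167/4 = 41.75

41.75


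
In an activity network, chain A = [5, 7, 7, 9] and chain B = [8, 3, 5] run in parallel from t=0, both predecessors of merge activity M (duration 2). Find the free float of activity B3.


ES(B3) = sum of predecessors on chain B = 11
EF(B3) = ES + duration = 11 + 5 = 16
Successor of B3 is M. ES(M) = max(sum(A), sum(B)) = max(28, 16) = 28
Free float = ES(successor) - EF(current) = 28 - 16 = 12

12


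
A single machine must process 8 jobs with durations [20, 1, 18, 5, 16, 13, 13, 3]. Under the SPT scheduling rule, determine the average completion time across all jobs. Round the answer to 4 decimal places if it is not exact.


Sort jobs by processing time (SPT order): [1, 3, 5, 13, 13, 16, 18, 20]
Compute completion times sequentially:
  Job 1: processing = 1, completes at 1
  Job 2: processing = 3, completes at 4
  Job 3: processing = 5, completes at 9
  Job 4: processing = 13, completes at 22
  Job 5: processing = 13, completes at 35
  Job 6: processing = 16, completes at 51
  Job 7: processing = 18, completes at 69
  Job 8: processing = 20, completes at 89
Sum of completion times = 280
Average completion time = 280/8 = 35.0

35.0


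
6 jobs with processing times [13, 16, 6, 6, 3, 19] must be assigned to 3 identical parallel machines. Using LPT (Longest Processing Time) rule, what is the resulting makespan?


Sort jobs in decreasing order (LPT): [19, 16, 13, 6, 6, 3]
Assign each job to the least loaded machine:
  Machine 1: jobs [19, 3], load = 22
  Machine 2: jobs [16, 6], load = 22
  Machine 3: jobs [13, 6], load = 19
Makespan = max load = 22

22


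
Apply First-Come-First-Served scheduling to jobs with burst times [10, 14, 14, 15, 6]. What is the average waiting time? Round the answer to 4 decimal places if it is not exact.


FCFS order (as given): [10, 14, 14, 15, 6]
Waiting times:
  Job 1: wait = 0
  Job 2: wait = 10
  Job 3: wait = 24
  Job 4: wait = 38
  Job 5: wait = 53
Sum of waiting times = 125
Average waiting time = 125/5 = 25.0

25.0


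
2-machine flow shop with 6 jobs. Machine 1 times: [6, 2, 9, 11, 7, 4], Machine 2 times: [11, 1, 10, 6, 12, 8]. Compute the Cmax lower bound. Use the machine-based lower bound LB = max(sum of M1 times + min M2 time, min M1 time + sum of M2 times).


LB1 = sum(M1 times) + min(M2 times) = 39 + 1 = 40
LB2 = min(M1 times) + sum(M2 times) = 2 + 48 = 50
Lower bound = max(LB1, LB2) = max(40, 50) = 50

50


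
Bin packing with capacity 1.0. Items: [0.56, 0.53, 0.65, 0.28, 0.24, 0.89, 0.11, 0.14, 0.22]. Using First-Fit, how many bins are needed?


Place items sequentially using First-Fit:
  Item 0.56 -> new Bin 1
  Item 0.53 -> new Bin 2
  Item 0.65 -> new Bin 3
  Item 0.28 -> Bin 1 (now 0.84)
  Item 0.24 -> Bin 2 (now 0.77)
  Item 0.89 -> new Bin 4
  Item 0.11 -> Bin 1 (now 0.95)
  Item 0.14 -> Bin 2 (now 0.91)
  Item 0.22 -> Bin 3 (now 0.87)
Total bins used = 4

4


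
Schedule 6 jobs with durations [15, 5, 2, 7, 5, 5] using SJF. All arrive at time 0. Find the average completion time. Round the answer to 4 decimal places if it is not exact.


SJF order (ascending): [2, 5, 5, 5, 7, 15]
Completion times:
  Job 1: burst=2, C=2
  Job 2: burst=5, C=7
  Job 3: burst=5, C=12
  Job 4: burst=5, C=17
  Job 5: burst=7, C=24
  Job 6: burst=15, C=39
Average completion = 101/6 = 16.8333

16.8333


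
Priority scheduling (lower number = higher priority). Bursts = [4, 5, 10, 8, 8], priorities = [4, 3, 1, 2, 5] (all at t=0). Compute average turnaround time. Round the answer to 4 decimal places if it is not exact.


Sort by priority (ascending = highest first):
Order: [(1, 10), (2, 8), (3, 5), (4, 4), (5, 8)]
Completion times:
  Priority 1, burst=10, C=10
  Priority 2, burst=8, C=18
  Priority 3, burst=5, C=23
  Priority 4, burst=4, C=27
  Priority 5, burst=8, C=35
Average turnaround = 113/5 = 22.6

22.6


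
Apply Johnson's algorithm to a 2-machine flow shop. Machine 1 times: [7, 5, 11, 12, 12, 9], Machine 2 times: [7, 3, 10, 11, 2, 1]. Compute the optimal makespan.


Apply Johnson's rule:
  Group 1 (a <= b): [(1, 7, 7)]
  Group 2 (a > b): [(4, 12, 11), (3, 11, 10), (2, 5, 3), (5, 12, 2), (6, 9, 1)]
Optimal job order: [1, 4, 3, 2, 5, 6]
Schedule:
  Job 1: M1 done at 7, M2 done at 14
  Job 4: M1 done at 19, M2 done at 30
  Job 3: M1 done at 30, M2 done at 40
  Job 2: M1 done at 35, M2 done at 43
  Job 5: M1 done at 47, M2 done at 49
  Job 6: M1 done at 56, M2 done at 57
Makespan = 57

57


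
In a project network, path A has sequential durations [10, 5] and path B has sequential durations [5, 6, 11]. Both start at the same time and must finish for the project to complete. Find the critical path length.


Path A total = 10 + 5 = 15
Path B total = 5 + 6 + 11 = 22
Critical path = longest path = max(15, 22) = 22

22


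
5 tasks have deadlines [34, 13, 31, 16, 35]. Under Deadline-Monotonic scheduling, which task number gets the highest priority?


Sort tasks by relative deadline (ascending):
  Task 2: deadline = 13
  Task 4: deadline = 16
  Task 3: deadline = 31
  Task 1: deadline = 34
  Task 5: deadline = 35
Priority order (highest first): [2, 4, 3, 1, 5]
Highest priority task = 2

2


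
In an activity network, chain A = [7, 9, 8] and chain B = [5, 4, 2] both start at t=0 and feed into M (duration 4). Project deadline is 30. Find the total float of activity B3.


Forward pass: ES(B3) = sum of predecessors on chain B = 9
EF = ES + duration = 9 + 2 = 11
Backward pass: LF(M) = deadline = 30; LS(M) = 30 - 4 = 26
LF(B3) = LS(M) - sum(successors on chain B) = 26 - 0 = 26
LS = LF - duration = 26 - 2 = 24
Total float = LS - ES = 24 - 9 = 15

15


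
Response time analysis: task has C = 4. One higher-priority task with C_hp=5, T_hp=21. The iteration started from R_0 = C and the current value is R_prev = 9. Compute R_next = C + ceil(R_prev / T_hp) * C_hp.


R_next = C + ceil(R_prev / T_hp) * C_hp
ceil(9 / 21) = ceil(0.4286) = 1
Interference = 1 * 5 = 5
R_next = 4 + 5 = 9
R_next = R_prev, so the iteration has converged (response time = 9).

9


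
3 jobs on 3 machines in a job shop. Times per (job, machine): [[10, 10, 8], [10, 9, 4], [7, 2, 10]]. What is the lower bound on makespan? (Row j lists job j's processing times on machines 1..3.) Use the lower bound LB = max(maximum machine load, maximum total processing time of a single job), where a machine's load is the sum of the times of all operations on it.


Machine loads:
  Machine 1: 10 + 10 + 7 = 27
  Machine 2: 10 + 9 + 2 = 21
  Machine 3: 8 + 4 + 10 = 22
Max machine load = 27
Job totals:
  Job 1: 28
  Job 2: 23
  Job 3: 19
Max job total = 28
Lower bound = max(27, 28) = 28

28


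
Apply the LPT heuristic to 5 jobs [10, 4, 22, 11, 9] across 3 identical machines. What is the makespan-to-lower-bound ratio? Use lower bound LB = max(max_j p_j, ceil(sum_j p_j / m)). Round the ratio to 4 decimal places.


LPT order: [22, 11, 10, 9, 4]
Machine loads after assignment: [22, 15, 19]
LPT makespan = 22
Lower bound = max(max_job, ceil(total/3)) = max(22, 19) = 22
Ratio = 22 / 22 = 1.0

1.0


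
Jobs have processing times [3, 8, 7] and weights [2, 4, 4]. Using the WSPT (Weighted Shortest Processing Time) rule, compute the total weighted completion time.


Compute p/w ratios and sort ascending (WSPT): [(3, 2), (7, 4), (8, 4)]
Compute weighted completion times:
  Job (p=3,w=2): C=3, w*C=2*3=6
  Job (p=7,w=4): C=10, w*C=4*10=40
  Job (p=8,w=4): C=18, w*C=4*18=72
Total weighted completion time = 118

118


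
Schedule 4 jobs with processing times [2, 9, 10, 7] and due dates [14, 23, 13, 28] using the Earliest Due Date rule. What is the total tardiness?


Sort by due date (EDD order): [(10, 13), (2, 14), (9, 23), (7, 28)]
Compute completion times and tardiness:
  Job 1: p=10, d=13, C=10, tardiness=max(0,10-13)=0
  Job 2: p=2, d=14, C=12, tardiness=max(0,12-14)=0
  Job 3: p=9, d=23, C=21, tardiness=max(0,21-23)=0
  Job 4: p=7, d=28, C=28, tardiness=max(0,28-28)=0
Total tardiness = 0

0


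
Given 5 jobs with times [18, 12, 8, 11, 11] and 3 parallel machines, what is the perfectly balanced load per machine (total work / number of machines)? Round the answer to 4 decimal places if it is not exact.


Total processing time = 18 + 12 + 8 + 11 + 11 = 60
Number of machines = 3
Ideal balanced load = 60 / 3 = 20.0

20.0
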